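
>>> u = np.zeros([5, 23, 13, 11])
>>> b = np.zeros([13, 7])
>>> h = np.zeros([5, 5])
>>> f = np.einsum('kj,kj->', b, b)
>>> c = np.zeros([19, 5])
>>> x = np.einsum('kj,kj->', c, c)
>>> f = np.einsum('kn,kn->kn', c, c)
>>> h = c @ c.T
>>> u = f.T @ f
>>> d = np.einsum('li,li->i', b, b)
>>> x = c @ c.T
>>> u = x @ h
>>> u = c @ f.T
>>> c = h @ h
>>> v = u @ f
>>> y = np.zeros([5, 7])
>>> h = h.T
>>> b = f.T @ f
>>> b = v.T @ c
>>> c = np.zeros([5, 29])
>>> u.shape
(19, 19)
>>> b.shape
(5, 19)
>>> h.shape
(19, 19)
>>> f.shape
(19, 5)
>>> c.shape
(5, 29)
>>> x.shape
(19, 19)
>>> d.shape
(7,)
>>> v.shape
(19, 5)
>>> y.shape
(5, 7)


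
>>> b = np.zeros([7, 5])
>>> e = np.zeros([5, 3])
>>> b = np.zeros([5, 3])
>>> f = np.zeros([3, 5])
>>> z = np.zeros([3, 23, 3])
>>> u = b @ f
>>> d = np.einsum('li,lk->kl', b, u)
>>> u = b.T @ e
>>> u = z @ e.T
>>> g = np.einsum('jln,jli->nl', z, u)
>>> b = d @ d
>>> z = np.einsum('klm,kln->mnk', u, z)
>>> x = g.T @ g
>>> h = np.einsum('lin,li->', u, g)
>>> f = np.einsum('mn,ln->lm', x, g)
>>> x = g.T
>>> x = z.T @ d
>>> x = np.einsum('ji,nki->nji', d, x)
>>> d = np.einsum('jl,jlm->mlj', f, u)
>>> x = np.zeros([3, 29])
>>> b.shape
(5, 5)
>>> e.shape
(5, 3)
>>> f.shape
(3, 23)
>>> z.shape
(5, 3, 3)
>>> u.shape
(3, 23, 5)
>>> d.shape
(5, 23, 3)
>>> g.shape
(3, 23)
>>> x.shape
(3, 29)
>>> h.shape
()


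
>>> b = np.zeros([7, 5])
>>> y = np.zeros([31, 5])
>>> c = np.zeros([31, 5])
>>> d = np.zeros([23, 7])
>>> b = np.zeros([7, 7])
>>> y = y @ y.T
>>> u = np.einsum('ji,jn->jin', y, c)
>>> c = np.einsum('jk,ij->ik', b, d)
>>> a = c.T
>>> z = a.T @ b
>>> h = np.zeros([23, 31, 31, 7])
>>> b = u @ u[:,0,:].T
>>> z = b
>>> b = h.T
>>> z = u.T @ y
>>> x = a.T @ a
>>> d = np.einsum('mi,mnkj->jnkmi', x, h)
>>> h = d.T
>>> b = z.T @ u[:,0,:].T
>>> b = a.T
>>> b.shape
(23, 7)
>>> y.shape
(31, 31)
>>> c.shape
(23, 7)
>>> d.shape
(7, 31, 31, 23, 23)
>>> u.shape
(31, 31, 5)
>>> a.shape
(7, 23)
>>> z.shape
(5, 31, 31)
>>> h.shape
(23, 23, 31, 31, 7)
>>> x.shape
(23, 23)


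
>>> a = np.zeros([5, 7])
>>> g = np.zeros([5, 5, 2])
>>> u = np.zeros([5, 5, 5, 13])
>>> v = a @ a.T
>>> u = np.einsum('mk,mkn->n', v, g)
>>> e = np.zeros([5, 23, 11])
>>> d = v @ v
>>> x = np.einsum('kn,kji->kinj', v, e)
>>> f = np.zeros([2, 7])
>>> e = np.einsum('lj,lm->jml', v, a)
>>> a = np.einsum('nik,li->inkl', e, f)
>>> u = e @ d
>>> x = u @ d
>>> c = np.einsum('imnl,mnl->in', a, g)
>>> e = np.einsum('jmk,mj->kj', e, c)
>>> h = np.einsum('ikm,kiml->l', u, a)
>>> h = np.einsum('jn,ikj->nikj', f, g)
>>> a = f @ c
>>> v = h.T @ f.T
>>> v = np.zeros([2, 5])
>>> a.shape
(2, 5)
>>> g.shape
(5, 5, 2)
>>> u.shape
(5, 7, 5)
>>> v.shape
(2, 5)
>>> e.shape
(5, 5)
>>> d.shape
(5, 5)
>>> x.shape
(5, 7, 5)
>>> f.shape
(2, 7)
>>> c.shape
(7, 5)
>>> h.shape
(7, 5, 5, 2)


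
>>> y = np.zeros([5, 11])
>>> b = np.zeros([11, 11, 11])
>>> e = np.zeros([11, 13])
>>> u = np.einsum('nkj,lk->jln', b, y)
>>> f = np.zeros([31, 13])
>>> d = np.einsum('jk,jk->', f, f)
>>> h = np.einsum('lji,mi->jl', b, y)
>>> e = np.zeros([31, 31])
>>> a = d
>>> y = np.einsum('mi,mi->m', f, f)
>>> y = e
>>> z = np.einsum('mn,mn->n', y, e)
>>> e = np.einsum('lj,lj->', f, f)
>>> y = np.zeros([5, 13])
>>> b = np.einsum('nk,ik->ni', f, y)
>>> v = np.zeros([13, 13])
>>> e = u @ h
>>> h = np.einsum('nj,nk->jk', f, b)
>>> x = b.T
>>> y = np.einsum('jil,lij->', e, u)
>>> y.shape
()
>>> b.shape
(31, 5)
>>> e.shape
(11, 5, 11)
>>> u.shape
(11, 5, 11)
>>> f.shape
(31, 13)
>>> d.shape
()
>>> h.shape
(13, 5)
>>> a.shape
()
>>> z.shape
(31,)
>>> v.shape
(13, 13)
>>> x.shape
(5, 31)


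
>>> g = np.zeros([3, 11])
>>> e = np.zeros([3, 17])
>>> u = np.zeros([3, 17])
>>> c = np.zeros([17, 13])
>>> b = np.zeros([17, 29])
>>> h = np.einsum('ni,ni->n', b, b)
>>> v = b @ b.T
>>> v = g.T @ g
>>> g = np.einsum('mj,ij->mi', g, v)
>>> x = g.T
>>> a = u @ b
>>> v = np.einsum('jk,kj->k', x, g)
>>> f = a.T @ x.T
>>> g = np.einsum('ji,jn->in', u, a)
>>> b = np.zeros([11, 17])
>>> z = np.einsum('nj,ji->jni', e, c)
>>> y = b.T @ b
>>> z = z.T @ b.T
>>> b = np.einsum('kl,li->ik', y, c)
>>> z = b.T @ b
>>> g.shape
(17, 29)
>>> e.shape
(3, 17)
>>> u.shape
(3, 17)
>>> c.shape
(17, 13)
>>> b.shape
(13, 17)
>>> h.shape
(17,)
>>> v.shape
(3,)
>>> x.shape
(11, 3)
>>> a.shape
(3, 29)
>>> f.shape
(29, 11)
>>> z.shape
(17, 17)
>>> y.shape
(17, 17)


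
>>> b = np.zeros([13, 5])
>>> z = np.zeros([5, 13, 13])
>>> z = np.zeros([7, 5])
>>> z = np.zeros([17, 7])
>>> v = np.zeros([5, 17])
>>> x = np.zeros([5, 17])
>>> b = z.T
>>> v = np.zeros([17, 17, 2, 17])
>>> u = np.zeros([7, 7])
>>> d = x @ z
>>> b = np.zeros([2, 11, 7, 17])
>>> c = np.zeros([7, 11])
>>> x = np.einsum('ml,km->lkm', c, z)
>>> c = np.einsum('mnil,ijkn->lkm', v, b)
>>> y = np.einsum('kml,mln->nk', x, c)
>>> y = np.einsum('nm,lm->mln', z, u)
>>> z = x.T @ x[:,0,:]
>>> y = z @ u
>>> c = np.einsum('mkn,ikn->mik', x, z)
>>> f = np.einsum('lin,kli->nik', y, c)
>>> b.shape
(2, 11, 7, 17)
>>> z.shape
(7, 17, 7)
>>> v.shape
(17, 17, 2, 17)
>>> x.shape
(11, 17, 7)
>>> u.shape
(7, 7)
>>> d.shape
(5, 7)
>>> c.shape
(11, 7, 17)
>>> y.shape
(7, 17, 7)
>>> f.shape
(7, 17, 11)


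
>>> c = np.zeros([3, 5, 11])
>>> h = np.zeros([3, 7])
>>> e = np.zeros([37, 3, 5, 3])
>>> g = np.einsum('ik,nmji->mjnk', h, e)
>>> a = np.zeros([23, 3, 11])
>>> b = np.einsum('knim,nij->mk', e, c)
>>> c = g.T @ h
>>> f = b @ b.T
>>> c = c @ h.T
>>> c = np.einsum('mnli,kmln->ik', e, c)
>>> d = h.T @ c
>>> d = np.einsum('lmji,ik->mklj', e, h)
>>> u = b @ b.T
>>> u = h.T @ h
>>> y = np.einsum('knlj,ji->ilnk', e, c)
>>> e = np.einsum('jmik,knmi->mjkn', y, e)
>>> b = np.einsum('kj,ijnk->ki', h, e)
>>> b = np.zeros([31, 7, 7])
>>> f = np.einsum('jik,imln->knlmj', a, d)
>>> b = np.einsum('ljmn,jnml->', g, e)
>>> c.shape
(3, 7)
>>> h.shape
(3, 7)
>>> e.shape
(5, 7, 37, 3)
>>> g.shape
(3, 5, 37, 7)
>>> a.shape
(23, 3, 11)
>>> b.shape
()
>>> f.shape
(11, 5, 37, 7, 23)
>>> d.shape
(3, 7, 37, 5)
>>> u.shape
(7, 7)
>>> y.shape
(7, 5, 3, 37)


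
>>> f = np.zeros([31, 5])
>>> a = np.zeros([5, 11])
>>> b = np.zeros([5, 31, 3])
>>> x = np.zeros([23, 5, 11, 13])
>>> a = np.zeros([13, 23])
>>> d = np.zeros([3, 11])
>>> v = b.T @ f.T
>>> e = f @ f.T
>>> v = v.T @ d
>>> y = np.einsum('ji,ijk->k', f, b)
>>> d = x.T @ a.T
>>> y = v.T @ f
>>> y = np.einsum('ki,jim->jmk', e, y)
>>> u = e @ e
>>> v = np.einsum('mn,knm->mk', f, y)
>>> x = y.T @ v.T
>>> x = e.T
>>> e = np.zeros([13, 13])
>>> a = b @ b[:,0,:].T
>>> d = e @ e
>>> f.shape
(31, 5)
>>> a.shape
(5, 31, 5)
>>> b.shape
(5, 31, 3)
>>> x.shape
(31, 31)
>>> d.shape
(13, 13)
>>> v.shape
(31, 11)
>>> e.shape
(13, 13)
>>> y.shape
(11, 5, 31)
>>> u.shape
(31, 31)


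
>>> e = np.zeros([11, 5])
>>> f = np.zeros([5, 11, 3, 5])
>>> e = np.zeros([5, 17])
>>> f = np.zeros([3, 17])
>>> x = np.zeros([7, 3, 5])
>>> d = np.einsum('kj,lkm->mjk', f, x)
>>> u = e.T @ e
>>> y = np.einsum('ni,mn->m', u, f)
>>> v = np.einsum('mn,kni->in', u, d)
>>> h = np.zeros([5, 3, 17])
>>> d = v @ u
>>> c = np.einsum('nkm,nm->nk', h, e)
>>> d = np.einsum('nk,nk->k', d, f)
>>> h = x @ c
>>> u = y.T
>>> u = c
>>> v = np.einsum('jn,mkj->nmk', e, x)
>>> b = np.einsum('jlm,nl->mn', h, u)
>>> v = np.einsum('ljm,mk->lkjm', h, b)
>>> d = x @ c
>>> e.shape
(5, 17)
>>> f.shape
(3, 17)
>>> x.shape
(7, 3, 5)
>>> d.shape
(7, 3, 3)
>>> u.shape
(5, 3)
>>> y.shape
(3,)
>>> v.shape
(7, 5, 3, 3)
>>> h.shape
(7, 3, 3)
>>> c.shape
(5, 3)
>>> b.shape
(3, 5)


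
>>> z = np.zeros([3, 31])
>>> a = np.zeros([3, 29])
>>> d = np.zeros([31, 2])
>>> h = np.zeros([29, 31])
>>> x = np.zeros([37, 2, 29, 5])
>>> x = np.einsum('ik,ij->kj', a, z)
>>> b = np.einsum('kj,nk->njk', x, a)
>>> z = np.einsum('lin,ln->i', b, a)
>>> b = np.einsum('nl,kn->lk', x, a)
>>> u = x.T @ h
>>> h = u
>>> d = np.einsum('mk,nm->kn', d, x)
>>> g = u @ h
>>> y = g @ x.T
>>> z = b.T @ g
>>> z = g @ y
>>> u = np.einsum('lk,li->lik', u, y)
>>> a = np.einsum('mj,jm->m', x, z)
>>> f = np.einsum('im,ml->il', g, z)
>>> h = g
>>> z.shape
(31, 29)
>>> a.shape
(29,)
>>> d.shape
(2, 29)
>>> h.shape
(31, 31)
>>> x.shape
(29, 31)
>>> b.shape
(31, 3)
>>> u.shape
(31, 29, 31)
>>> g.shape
(31, 31)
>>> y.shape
(31, 29)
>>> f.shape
(31, 29)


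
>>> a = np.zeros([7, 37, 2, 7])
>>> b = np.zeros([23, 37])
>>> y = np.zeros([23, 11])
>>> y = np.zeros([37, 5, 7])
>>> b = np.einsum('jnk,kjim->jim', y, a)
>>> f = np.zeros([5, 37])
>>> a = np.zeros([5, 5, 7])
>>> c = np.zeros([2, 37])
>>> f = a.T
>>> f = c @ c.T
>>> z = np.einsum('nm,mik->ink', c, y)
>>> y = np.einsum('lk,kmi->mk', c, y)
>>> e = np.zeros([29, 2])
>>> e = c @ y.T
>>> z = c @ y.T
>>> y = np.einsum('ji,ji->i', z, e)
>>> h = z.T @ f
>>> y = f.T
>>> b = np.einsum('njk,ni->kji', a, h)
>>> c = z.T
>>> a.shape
(5, 5, 7)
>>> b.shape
(7, 5, 2)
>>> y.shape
(2, 2)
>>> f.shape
(2, 2)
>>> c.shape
(5, 2)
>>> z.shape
(2, 5)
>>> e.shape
(2, 5)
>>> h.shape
(5, 2)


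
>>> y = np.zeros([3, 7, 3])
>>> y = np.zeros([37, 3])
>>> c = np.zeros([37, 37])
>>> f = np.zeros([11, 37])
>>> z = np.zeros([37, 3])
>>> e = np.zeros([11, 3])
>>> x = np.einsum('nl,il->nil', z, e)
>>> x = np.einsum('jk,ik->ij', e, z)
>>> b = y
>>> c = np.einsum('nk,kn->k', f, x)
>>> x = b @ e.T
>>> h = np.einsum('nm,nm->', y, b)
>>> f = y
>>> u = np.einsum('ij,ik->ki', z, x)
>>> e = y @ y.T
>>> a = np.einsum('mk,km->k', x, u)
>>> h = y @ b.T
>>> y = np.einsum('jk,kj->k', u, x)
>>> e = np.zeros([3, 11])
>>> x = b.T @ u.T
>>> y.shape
(37,)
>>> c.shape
(37,)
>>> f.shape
(37, 3)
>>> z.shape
(37, 3)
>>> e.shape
(3, 11)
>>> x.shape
(3, 11)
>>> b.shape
(37, 3)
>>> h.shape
(37, 37)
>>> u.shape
(11, 37)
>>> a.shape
(11,)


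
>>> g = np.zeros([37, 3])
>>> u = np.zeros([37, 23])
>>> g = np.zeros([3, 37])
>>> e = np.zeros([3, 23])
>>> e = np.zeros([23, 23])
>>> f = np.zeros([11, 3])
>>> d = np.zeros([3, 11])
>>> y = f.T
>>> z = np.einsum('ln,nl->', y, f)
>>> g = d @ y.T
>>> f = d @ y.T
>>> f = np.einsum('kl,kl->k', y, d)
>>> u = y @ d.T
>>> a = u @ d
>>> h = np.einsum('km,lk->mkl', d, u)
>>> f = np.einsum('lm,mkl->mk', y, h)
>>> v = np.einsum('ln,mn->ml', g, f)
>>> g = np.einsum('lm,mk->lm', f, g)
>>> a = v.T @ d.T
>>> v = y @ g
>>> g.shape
(11, 3)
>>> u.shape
(3, 3)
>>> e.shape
(23, 23)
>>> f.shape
(11, 3)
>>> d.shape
(3, 11)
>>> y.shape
(3, 11)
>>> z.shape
()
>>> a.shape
(3, 3)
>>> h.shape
(11, 3, 3)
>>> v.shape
(3, 3)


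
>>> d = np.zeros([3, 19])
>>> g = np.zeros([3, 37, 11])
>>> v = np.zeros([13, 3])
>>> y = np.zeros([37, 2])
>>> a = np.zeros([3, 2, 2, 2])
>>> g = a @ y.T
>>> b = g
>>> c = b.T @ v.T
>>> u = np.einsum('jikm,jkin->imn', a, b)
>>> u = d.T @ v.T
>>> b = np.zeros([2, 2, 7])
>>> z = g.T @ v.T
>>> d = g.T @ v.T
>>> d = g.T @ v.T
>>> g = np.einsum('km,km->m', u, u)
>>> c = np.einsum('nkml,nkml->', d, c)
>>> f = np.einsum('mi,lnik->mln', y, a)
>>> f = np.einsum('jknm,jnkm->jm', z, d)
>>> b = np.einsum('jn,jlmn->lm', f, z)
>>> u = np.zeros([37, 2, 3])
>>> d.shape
(37, 2, 2, 13)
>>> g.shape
(13,)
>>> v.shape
(13, 3)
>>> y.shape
(37, 2)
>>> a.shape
(3, 2, 2, 2)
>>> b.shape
(2, 2)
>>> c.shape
()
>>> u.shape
(37, 2, 3)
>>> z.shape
(37, 2, 2, 13)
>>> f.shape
(37, 13)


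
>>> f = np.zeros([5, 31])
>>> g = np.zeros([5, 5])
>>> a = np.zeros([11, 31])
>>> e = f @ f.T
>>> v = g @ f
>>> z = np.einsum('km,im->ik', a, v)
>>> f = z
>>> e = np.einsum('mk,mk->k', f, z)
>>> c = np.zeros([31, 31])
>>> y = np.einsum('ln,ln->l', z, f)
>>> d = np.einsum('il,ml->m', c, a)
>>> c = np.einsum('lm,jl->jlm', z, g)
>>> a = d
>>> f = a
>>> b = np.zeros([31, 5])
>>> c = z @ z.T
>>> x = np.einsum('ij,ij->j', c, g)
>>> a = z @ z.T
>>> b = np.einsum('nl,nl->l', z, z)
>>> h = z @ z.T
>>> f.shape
(11,)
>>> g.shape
(5, 5)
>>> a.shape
(5, 5)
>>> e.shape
(11,)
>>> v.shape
(5, 31)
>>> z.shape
(5, 11)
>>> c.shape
(5, 5)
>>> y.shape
(5,)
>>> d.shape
(11,)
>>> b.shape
(11,)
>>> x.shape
(5,)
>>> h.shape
(5, 5)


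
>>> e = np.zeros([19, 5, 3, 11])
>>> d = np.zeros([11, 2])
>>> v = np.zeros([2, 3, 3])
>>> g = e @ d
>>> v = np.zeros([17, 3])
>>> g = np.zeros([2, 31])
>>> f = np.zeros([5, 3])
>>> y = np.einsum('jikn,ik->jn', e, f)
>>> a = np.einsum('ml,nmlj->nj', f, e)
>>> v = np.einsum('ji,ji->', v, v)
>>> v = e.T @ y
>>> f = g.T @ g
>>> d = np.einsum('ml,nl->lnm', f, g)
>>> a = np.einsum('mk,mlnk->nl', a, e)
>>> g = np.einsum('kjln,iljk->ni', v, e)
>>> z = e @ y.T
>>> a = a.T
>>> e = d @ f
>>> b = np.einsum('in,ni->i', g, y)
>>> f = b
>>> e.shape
(31, 2, 31)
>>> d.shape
(31, 2, 31)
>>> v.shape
(11, 3, 5, 11)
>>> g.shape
(11, 19)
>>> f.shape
(11,)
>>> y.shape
(19, 11)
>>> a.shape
(5, 3)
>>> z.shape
(19, 5, 3, 19)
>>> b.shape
(11,)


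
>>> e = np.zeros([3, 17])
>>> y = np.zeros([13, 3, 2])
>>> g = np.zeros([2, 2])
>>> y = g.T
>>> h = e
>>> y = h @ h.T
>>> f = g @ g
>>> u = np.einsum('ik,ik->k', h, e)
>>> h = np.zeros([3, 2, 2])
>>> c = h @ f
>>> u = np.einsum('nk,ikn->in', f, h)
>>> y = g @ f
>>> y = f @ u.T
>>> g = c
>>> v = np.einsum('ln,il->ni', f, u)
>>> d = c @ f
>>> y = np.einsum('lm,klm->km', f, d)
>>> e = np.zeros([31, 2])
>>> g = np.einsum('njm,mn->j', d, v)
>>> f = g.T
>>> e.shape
(31, 2)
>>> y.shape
(3, 2)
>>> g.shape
(2,)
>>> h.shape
(3, 2, 2)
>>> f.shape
(2,)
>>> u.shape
(3, 2)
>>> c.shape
(3, 2, 2)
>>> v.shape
(2, 3)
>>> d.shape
(3, 2, 2)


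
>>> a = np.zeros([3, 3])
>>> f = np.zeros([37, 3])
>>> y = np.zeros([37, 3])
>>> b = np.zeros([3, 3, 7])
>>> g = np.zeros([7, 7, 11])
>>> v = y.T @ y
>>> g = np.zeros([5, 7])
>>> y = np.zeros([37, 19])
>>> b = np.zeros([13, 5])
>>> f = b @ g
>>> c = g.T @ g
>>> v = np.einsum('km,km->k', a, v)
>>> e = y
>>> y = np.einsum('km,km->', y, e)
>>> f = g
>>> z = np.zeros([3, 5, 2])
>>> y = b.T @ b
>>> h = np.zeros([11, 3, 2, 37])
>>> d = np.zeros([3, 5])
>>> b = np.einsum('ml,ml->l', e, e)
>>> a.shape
(3, 3)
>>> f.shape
(5, 7)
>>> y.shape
(5, 5)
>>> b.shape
(19,)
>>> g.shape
(5, 7)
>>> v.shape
(3,)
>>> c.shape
(7, 7)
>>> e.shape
(37, 19)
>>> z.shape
(3, 5, 2)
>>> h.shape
(11, 3, 2, 37)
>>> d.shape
(3, 5)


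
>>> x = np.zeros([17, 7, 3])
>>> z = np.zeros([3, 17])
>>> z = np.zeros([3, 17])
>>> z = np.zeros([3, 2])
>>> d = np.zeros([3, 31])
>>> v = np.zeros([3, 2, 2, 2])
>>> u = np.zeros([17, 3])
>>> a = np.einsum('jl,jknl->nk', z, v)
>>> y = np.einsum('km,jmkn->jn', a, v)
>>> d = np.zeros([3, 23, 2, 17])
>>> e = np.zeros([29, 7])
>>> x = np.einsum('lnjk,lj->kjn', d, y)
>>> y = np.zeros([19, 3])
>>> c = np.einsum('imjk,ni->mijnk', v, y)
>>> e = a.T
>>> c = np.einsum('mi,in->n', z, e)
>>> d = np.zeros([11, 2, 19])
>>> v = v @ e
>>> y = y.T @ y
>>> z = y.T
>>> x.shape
(17, 2, 23)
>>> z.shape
(3, 3)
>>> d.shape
(11, 2, 19)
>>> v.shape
(3, 2, 2, 2)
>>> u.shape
(17, 3)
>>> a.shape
(2, 2)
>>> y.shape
(3, 3)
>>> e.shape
(2, 2)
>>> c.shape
(2,)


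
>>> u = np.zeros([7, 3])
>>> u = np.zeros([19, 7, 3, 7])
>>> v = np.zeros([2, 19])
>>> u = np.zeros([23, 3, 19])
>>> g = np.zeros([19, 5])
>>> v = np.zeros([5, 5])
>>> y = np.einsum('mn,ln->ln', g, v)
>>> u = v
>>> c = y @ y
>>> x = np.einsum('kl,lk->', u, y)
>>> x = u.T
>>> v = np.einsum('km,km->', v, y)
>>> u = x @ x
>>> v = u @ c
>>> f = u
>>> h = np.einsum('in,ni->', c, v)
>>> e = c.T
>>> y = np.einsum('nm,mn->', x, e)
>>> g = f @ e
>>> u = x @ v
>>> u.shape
(5, 5)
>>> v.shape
(5, 5)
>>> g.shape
(5, 5)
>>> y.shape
()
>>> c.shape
(5, 5)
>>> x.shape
(5, 5)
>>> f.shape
(5, 5)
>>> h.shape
()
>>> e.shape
(5, 5)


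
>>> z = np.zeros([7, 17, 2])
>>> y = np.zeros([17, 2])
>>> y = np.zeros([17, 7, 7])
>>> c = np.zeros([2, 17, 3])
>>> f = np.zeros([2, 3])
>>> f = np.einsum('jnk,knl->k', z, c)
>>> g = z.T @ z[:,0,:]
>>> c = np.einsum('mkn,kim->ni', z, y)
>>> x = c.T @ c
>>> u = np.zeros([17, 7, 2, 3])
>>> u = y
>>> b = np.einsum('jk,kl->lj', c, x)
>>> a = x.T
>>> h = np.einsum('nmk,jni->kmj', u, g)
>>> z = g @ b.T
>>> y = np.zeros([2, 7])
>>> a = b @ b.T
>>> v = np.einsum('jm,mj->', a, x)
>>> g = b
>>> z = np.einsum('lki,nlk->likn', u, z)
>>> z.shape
(17, 7, 7, 2)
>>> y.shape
(2, 7)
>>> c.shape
(2, 7)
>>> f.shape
(2,)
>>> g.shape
(7, 2)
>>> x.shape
(7, 7)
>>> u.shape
(17, 7, 7)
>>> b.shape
(7, 2)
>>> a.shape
(7, 7)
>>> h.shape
(7, 7, 2)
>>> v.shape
()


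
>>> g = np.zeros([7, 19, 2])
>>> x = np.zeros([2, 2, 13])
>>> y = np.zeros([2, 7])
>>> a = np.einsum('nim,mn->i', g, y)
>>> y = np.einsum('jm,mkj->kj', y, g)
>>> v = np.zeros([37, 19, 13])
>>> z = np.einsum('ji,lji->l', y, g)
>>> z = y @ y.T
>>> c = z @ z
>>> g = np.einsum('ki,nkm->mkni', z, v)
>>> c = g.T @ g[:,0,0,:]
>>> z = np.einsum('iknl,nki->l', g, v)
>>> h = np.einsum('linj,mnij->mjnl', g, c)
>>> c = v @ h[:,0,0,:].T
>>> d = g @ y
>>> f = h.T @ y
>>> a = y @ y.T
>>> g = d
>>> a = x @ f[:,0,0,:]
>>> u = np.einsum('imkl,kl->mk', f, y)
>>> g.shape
(13, 19, 37, 2)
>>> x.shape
(2, 2, 13)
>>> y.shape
(19, 2)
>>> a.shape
(2, 2, 2)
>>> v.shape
(37, 19, 13)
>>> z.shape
(19,)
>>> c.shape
(37, 19, 19)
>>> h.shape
(19, 19, 37, 13)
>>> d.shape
(13, 19, 37, 2)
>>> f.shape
(13, 37, 19, 2)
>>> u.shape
(37, 19)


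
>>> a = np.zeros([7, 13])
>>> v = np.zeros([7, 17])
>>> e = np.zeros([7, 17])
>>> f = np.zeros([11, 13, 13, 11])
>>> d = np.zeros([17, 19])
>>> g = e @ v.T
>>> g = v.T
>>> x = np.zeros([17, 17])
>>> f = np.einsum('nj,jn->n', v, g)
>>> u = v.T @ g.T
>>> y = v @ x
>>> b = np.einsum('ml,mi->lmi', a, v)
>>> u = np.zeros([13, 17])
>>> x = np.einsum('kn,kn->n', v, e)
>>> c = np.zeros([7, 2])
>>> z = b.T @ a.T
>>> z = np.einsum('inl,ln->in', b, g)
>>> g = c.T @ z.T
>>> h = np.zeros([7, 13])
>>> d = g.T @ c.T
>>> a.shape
(7, 13)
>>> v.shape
(7, 17)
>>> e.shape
(7, 17)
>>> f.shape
(7,)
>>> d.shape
(13, 7)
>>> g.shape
(2, 13)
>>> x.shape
(17,)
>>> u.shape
(13, 17)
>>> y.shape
(7, 17)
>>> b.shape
(13, 7, 17)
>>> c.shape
(7, 2)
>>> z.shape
(13, 7)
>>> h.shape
(7, 13)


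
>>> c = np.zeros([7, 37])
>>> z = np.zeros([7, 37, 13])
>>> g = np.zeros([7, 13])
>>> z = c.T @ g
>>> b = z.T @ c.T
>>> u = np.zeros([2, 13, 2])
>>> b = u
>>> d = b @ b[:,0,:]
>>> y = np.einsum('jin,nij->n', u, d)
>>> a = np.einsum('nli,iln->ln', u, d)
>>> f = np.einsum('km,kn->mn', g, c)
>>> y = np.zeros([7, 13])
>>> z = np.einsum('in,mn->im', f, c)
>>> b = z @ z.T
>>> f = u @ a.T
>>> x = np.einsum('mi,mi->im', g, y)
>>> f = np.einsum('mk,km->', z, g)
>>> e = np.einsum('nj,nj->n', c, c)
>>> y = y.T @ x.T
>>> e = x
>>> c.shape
(7, 37)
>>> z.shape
(13, 7)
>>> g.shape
(7, 13)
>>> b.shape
(13, 13)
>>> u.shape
(2, 13, 2)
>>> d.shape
(2, 13, 2)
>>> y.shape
(13, 13)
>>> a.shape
(13, 2)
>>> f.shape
()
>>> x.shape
(13, 7)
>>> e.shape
(13, 7)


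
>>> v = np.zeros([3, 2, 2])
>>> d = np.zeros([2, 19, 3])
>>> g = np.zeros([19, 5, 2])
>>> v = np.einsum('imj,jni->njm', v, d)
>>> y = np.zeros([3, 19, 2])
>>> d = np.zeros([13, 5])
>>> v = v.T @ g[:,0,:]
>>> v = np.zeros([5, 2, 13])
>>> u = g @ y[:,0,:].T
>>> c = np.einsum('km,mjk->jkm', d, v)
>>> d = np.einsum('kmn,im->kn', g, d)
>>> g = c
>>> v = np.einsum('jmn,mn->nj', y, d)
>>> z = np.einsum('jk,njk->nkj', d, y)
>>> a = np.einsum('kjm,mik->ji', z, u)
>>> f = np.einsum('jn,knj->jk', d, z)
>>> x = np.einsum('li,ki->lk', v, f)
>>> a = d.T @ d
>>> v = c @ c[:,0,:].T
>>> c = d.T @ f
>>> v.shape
(2, 13, 2)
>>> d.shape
(19, 2)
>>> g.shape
(2, 13, 5)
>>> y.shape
(3, 19, 2)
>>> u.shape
(19, 5, 3)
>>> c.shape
(2, 3)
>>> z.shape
(3, 2, 19)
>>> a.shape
(2, 2)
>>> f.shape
(19, 3)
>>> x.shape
(2, 19)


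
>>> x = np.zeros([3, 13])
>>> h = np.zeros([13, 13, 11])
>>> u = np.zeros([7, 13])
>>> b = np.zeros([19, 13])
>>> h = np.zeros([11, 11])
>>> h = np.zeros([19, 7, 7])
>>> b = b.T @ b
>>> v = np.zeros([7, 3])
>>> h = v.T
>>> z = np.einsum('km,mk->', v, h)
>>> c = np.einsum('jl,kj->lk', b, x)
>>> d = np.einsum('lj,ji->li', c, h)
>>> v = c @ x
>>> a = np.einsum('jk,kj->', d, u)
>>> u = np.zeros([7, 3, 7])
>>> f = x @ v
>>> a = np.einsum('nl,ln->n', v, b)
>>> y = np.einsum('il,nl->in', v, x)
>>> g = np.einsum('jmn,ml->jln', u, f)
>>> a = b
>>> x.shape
(3, 13)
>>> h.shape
(3, 7)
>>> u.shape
(7, 3, 7)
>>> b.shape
(13, 13)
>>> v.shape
(13, 13)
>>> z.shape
()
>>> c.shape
(13, 3)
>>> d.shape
(13, 7)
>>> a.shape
(13, 13)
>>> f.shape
(3, 13)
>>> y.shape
(13, 3)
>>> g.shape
(7, 13, 7)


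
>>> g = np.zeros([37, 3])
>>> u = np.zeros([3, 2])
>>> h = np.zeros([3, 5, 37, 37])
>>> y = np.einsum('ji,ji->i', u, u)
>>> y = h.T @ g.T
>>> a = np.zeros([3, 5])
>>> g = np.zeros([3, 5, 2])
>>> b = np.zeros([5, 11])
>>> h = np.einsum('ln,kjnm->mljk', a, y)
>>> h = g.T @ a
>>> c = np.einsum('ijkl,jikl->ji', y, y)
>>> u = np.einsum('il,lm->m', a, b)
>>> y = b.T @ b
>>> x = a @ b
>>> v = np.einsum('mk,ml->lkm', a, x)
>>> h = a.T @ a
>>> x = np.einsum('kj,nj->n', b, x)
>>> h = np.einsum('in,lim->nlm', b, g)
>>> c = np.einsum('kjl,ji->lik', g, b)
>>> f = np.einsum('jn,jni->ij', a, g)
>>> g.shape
(3, 5, 2)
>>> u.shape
(11,)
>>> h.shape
(11, 3, 2)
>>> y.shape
(11, 11)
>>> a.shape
(3, 5)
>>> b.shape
(5, 11)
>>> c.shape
(2, 11, 3)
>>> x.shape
(3,)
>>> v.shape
(11, 5, 3)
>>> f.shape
(2, 3)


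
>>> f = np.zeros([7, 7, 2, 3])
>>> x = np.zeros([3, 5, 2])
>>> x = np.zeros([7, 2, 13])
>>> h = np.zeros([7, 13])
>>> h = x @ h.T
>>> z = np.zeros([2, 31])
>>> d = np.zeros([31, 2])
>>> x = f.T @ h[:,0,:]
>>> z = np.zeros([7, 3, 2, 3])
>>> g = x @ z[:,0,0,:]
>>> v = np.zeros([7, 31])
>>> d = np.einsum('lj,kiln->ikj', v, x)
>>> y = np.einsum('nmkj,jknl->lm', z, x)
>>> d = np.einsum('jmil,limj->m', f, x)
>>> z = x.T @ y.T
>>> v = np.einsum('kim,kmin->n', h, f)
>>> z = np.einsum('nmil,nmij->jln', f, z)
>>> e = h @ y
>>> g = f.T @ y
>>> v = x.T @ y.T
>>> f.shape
(7, 7, 2, 3)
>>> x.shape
(3, 2, 7, 7)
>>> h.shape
(7, 2, 7)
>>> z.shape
(7, 3, 7)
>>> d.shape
(7,)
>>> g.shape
(3, 2, 7, 3)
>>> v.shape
(7, 7, 2, 7)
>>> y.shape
(7, 3)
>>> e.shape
(7, 2, 3)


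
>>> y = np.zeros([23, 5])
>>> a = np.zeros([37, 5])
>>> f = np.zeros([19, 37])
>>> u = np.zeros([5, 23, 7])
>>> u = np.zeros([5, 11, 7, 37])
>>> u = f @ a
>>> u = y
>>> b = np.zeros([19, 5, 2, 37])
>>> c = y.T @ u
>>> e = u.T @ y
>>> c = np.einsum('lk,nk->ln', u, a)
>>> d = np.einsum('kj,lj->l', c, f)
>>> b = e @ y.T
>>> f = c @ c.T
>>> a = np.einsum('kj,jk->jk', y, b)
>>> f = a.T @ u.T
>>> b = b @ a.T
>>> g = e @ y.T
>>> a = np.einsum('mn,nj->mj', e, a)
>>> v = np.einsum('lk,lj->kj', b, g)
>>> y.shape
(23, 5)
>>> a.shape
(5, 23)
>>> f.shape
(23, 23)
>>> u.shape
(23, 5)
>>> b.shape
(5, 5)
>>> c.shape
(23, 37)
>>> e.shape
(5, 5)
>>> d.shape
(19,)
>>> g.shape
(5, 23)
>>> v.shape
(5, 23)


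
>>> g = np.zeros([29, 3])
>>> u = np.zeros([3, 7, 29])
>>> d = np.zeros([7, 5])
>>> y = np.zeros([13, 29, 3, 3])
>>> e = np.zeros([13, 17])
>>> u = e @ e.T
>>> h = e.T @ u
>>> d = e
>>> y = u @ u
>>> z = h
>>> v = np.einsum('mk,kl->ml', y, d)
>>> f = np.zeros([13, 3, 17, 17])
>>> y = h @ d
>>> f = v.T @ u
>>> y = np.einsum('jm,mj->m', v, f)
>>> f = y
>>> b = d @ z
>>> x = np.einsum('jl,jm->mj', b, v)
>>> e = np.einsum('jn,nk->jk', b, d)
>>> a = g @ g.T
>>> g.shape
(29, 3)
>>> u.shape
(13, 13)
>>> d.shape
(13, 17)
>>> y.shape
(17,)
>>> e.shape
(13, 17)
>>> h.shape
(17, 13)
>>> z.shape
(17, 13)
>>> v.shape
(13, 17)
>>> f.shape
(17,)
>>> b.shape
(13, 13)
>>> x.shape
(17, 13)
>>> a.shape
(29, 29)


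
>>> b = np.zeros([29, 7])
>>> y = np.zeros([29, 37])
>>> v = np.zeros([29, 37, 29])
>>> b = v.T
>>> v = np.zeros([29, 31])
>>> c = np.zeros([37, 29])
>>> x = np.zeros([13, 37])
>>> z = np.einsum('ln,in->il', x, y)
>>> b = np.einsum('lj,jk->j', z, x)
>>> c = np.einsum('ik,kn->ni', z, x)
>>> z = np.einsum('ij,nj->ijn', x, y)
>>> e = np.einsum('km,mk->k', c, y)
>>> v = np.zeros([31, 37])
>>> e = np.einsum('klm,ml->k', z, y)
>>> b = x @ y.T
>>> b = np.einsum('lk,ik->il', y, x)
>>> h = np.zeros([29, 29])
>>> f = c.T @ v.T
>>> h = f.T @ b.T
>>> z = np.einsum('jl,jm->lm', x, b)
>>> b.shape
(13, 29)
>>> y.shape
(29, 37)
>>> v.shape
(31, 37)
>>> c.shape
(37, 29)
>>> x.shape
(13, 37)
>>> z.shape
(37, 29)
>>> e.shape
(13,)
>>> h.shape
(31, 13)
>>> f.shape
(29, 31)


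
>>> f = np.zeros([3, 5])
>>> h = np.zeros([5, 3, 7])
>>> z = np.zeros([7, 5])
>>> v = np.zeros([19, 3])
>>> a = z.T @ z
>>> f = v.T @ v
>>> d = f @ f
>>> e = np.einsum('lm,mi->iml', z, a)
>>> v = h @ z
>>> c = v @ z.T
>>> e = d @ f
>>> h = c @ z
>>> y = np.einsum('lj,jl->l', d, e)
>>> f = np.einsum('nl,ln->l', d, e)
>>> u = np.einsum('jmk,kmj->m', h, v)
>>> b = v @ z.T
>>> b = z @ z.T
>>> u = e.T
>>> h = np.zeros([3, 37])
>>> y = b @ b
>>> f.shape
(3,)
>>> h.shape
(3, 37)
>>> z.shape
(7, 5)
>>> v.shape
(5, 3, 5)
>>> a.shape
(5, 5)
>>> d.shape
(3, 3)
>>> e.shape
(3, 3)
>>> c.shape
(5, 3, 7)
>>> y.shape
(7, 7)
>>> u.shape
(3, 3)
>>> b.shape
(7, 7)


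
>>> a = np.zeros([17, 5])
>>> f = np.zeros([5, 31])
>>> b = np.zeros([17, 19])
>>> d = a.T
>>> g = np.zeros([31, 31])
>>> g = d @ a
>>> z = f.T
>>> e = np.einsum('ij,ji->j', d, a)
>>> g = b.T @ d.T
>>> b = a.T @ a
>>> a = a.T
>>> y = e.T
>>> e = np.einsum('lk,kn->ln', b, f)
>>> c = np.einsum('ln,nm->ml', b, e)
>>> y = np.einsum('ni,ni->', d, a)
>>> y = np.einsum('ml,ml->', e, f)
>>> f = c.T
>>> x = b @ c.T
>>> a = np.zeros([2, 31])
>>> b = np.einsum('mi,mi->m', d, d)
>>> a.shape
(2, 31)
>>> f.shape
(5, 31)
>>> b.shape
(5,)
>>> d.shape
(5, 17)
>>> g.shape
(19, 5)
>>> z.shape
(31, 5)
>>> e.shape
(5, 31)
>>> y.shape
()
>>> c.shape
(31, 5)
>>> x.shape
(5, 31)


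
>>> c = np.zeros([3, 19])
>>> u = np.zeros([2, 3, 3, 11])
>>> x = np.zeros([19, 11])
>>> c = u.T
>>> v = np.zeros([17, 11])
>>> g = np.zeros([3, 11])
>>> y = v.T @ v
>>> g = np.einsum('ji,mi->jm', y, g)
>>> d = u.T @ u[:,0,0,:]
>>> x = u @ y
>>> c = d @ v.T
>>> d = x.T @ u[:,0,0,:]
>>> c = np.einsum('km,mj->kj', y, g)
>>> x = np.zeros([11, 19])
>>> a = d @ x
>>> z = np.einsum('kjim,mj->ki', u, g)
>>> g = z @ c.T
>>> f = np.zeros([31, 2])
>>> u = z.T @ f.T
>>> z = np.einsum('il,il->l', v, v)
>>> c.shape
(11, 3)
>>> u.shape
(3, 31)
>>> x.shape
(11, 19)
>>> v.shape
(17, 11)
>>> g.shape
(2, 11)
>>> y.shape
(11, 11)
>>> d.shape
(11, 3, 3, 11)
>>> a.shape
(11, 3, 3, 19)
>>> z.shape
(11,)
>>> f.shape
(31, 2)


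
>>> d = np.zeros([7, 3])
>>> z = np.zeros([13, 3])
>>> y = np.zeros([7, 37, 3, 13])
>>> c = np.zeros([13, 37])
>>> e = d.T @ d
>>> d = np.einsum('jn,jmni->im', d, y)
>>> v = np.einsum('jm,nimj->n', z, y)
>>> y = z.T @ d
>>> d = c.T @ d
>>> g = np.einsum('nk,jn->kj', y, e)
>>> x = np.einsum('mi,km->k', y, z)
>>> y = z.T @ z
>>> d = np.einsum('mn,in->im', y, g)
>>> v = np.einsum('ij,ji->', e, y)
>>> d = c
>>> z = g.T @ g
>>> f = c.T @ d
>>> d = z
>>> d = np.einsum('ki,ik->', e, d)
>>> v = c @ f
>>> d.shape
()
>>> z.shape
(3, 3)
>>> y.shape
(3, 3)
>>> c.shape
(13, 37)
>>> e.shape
(3, 3)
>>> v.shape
(13, 37)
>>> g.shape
(37, 3)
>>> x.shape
(13,)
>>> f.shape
(37, 37)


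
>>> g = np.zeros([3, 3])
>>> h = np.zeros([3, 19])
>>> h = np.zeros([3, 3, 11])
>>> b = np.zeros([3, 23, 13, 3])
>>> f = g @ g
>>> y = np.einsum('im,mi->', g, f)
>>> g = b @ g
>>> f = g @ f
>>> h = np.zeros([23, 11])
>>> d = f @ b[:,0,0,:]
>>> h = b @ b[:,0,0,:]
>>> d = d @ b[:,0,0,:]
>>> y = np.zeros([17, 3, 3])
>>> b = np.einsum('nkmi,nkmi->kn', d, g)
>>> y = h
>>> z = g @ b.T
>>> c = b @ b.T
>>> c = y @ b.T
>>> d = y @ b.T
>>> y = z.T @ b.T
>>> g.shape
(3, 23, 13, 3)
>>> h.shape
(3, 23, 13, 3)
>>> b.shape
(23, 3)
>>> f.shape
(3, 23, 13, 3)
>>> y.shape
(23, 13, 23, 23)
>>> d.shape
(3, 23, 13, 23)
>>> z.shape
(3, 23, 13, 23)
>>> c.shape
(3, 23, 13, 23)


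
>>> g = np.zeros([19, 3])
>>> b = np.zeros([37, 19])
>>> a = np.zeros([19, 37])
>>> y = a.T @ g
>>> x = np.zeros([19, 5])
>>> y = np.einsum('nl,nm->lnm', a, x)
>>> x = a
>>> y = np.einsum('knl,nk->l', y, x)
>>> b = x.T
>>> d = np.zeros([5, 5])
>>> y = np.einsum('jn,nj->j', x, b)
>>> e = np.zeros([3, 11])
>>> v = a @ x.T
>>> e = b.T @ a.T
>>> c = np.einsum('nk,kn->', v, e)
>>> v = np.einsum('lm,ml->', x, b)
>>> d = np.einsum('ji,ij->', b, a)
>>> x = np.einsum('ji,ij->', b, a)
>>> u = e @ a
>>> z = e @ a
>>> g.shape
(19, 3)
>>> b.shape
(37, 19)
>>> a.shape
(19, 37)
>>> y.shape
(19,)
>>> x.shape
()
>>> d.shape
()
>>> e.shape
(19, 19)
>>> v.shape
()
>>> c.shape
()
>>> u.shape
(19, 37)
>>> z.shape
(19, 37)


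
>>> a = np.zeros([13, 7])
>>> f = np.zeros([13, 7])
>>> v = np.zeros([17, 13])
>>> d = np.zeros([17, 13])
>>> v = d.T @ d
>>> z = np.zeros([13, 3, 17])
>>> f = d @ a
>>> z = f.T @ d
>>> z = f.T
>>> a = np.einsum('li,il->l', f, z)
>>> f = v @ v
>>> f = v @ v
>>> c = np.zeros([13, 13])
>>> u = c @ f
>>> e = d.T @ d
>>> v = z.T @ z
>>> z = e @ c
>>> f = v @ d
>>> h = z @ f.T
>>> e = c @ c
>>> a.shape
(17,)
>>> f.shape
(17, 13)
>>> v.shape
(17, 17)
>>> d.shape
(17, 13)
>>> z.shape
(13, 13)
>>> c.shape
(13, 13)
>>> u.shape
(13, 13)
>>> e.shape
(13, 13)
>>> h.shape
(13, 17)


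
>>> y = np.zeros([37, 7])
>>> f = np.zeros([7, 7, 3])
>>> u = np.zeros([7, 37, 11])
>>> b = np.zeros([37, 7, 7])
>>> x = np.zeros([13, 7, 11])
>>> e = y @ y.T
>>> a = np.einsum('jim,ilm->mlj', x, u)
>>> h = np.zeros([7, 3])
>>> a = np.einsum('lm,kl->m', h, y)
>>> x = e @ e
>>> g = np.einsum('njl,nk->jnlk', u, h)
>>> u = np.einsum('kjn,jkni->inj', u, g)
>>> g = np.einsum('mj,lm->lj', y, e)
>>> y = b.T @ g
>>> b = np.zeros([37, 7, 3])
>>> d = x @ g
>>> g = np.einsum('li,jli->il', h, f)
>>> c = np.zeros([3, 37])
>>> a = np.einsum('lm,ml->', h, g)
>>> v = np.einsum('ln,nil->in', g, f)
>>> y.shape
(7, 7, 7)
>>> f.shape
(7, 7, 3)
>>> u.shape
(3, 11, 37)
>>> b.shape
(37, 7, 3)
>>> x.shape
(37, 37)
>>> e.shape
(37, 37)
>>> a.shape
()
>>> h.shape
(7, 3)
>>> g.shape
(3, 7)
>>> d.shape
(37, 7)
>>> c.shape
(3, 37)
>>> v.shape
(7, 7)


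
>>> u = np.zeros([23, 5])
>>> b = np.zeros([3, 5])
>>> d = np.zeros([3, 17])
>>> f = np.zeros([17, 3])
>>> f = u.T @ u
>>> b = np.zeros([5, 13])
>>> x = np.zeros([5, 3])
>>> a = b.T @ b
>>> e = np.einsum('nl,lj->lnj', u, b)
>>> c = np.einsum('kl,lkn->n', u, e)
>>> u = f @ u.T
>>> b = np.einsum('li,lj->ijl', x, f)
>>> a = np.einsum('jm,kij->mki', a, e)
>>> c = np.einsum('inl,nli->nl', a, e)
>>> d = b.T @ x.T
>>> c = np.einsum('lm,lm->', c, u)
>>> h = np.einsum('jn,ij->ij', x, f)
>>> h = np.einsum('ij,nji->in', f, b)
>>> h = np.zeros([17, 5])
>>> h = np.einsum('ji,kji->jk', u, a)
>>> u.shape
(5, 23)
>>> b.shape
(3, 5, 5)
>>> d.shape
(5, 5, 5)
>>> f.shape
(5, 5)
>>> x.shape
(5, 3)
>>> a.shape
(13, 5, 23)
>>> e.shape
(5, 23, 13)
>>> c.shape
()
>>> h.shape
(5, 13)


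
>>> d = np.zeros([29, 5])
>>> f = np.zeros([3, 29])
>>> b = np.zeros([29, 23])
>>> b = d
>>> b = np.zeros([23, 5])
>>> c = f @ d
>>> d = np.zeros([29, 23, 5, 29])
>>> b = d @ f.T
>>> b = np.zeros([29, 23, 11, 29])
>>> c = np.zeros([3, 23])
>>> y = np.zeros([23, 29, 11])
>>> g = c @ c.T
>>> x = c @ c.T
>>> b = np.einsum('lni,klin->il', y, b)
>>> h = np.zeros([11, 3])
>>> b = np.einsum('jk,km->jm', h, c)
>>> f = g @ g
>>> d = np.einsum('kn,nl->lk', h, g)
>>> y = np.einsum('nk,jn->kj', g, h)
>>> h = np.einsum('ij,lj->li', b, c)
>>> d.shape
(3, 11)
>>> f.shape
(3, 3)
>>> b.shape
(11, 23)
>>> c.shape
(3, 23)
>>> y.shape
(3, 11)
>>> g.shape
(3, 3)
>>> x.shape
(3, 3)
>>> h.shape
(3, 11)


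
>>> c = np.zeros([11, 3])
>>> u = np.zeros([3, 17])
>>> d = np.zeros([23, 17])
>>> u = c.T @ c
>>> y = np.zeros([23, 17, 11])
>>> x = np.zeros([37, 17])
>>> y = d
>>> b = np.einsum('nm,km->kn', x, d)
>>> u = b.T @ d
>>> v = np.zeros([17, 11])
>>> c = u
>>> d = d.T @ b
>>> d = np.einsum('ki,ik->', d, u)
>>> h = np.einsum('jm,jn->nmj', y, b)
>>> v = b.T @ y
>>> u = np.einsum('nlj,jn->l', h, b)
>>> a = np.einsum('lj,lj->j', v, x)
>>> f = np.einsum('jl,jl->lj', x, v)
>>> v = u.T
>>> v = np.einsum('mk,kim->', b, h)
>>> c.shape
(37, 17)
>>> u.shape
(17,)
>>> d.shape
()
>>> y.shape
(23, 17)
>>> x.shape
(37, 17)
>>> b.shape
(23, 37)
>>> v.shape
()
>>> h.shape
(37, 17, 23)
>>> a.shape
(17,)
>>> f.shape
(17, 37)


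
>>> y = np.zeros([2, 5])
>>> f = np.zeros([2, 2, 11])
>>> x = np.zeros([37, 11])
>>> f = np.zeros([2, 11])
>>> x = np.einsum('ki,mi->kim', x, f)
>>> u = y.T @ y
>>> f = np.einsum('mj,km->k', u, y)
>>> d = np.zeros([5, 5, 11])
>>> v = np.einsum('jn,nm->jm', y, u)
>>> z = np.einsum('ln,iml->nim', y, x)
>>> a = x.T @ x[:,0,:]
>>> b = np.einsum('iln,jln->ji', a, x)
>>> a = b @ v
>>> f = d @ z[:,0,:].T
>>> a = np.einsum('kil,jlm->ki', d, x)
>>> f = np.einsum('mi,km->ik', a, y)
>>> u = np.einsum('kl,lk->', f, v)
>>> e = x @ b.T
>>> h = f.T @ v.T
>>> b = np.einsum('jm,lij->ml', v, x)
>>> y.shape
(2, 5)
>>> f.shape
(5, 2)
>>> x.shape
(37, 11, 2)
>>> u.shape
()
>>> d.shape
(5, 5, 11)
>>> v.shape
(2, 5)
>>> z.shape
(5, 37, 11)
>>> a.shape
(5, 5)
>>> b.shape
(5, 37)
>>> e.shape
(37, 11, 37)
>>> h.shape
(2, 2)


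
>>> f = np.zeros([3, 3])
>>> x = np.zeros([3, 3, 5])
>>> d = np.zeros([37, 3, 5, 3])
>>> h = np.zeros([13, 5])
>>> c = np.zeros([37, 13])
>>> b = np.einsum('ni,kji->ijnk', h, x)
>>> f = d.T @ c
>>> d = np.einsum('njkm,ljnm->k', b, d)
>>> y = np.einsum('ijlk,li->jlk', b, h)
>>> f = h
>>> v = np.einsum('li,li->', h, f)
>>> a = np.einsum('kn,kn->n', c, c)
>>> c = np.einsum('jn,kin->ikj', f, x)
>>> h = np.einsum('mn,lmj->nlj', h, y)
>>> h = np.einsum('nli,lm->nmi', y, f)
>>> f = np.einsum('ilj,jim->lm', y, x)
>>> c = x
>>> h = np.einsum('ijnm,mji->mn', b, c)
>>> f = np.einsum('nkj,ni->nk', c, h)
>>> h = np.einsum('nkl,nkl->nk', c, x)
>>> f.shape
(3, 3)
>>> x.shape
(3, 3, 5)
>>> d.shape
(13,)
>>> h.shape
(3, 3)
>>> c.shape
(3, 3, 5)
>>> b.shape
(5, 3, 13, 3)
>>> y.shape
(3, 13, 3)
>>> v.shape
()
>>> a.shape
(13,)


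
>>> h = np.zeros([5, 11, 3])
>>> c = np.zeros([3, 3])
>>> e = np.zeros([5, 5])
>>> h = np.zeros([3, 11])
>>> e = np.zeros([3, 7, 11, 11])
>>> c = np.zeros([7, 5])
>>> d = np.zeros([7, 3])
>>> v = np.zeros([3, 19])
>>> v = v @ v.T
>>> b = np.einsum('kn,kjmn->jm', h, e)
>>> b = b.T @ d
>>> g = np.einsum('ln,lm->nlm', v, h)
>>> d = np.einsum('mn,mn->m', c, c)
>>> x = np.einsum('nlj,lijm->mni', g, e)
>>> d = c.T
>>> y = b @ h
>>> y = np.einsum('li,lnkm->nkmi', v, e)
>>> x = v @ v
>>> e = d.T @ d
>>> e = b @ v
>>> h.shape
(3, 11)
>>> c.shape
(7, 5)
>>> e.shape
(11, 3)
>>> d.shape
(5, 7)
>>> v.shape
(3, 3)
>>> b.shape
(11, 3)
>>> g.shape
(3, 3, 11)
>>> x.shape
(3, 3)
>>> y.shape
(7, 11, 11, 3)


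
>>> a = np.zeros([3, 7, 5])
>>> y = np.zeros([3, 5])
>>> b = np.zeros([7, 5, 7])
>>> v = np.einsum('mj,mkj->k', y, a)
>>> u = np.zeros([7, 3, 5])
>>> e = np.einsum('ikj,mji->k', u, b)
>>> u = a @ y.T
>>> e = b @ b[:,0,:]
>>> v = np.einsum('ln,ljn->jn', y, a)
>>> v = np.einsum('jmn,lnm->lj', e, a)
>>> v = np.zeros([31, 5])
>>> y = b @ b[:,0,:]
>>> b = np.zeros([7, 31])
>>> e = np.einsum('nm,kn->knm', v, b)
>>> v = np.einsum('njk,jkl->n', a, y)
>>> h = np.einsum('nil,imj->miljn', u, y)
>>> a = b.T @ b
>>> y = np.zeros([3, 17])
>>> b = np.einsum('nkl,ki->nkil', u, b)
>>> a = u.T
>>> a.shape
(3, 7, 3)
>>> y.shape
(3, 17)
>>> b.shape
(3, 7, 31, 3)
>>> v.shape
(3,)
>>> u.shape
(3, 7, 3)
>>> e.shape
(7, 31, 5)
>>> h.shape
(5, 7, 3, 7, 3)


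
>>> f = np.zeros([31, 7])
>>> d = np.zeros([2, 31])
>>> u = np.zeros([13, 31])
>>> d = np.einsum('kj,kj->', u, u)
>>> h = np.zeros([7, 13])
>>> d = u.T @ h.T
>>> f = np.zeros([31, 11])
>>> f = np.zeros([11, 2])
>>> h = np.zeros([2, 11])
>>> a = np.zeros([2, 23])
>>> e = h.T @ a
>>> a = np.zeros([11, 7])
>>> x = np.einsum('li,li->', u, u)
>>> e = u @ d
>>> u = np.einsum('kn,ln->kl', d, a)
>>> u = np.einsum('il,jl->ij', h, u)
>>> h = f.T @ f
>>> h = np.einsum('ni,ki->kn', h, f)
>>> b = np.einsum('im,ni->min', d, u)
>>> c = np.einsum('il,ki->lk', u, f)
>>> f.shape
(11, 2)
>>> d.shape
(31, 7)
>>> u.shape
(2, 31)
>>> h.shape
(11, 2)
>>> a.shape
(11, 7)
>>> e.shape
(13, 7)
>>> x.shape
()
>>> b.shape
(7, 31, 2)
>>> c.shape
(31, 11)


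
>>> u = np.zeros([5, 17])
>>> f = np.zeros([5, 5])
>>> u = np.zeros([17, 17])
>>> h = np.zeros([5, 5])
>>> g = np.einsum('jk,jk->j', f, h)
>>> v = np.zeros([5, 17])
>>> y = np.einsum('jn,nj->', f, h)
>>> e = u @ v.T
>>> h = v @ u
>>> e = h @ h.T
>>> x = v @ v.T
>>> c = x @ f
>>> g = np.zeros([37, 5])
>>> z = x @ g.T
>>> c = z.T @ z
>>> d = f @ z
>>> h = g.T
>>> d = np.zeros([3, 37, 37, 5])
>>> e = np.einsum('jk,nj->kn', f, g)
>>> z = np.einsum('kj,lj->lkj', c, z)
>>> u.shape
(17, 17)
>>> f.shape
(5, 5)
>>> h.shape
(5, 37)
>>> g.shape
(37, 5)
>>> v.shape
(5, 17)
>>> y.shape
()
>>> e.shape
(5, 37)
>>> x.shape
(5, 5)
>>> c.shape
(37, 37)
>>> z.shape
(5, 37, 37)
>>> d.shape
(3, 37, 37, 5)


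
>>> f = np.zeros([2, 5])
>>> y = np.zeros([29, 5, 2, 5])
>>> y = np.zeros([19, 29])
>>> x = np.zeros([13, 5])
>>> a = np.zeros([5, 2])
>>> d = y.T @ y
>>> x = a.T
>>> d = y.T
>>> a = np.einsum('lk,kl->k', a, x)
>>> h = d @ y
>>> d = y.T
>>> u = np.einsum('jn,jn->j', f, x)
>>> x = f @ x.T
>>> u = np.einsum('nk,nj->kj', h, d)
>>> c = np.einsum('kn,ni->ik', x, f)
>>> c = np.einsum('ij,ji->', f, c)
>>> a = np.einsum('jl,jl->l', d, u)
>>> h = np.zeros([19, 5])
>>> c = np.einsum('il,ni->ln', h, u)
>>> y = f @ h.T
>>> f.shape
(2, 5)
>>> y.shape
(2, 19)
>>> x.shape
(2, 2)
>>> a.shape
(19,)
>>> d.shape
(29, 19)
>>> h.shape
(19, 5)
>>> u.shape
(29, 19)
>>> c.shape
(5, 29)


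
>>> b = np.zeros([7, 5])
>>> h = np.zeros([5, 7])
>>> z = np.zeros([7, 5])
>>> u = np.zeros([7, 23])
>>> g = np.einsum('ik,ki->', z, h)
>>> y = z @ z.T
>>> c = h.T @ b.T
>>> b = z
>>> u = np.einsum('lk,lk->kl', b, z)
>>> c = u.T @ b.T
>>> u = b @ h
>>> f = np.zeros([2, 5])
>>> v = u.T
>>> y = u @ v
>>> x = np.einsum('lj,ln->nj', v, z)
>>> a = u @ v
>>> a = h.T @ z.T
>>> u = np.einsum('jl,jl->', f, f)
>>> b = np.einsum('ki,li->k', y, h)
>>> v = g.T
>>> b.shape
(7,)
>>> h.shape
(5, 7)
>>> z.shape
(7, 5)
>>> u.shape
()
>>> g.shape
()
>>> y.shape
(7, 7)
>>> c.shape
(7, 7)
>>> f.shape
(2, 5)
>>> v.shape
()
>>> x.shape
(5, 7)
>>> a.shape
(7, 7)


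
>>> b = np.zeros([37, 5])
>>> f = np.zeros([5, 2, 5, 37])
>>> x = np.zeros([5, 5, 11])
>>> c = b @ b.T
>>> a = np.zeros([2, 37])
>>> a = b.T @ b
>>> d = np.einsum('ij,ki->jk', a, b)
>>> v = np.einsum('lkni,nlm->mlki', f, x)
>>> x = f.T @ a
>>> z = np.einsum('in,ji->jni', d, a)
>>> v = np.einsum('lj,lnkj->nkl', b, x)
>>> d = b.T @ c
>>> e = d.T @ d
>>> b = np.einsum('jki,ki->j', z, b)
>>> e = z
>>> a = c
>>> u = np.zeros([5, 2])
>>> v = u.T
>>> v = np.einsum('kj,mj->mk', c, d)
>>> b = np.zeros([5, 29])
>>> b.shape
(5, 29)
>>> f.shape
(5, 2, 5, 37)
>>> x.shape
(37, 5, 2, 5)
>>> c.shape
(37, 37)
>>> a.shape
(37, 37)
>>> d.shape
(5, 37)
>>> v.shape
(5, 37)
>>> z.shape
(5, 37, 5)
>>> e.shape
(5, 37, 5)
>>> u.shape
(5, 2)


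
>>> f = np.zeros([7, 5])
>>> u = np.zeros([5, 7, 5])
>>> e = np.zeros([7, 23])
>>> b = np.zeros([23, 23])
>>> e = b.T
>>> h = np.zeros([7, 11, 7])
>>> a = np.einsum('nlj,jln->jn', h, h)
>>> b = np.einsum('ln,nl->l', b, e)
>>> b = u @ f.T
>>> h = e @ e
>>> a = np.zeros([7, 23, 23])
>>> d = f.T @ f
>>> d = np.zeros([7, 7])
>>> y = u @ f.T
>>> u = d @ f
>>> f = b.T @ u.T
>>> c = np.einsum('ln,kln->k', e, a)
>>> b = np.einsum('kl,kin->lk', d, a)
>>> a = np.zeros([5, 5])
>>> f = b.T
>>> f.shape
(7, 7)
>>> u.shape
(7, 5)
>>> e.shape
(23, 23)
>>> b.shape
(7, 7)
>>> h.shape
(23, 23)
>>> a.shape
(5, 5)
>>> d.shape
(7, 7)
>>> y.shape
(5, 7, 7)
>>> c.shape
(7,)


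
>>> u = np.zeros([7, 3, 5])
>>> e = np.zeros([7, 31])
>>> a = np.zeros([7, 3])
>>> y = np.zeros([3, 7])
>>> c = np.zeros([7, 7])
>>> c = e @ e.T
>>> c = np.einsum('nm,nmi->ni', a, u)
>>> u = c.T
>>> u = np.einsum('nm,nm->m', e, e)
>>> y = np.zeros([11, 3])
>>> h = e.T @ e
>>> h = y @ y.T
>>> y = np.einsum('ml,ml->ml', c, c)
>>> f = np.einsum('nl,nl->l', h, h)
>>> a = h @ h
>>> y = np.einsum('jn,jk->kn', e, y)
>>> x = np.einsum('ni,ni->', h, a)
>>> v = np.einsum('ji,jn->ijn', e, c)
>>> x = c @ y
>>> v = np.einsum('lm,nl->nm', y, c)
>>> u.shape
(31,)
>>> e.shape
(7, 31)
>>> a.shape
(11, 11)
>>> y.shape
(5, 31)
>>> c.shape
(7, 5)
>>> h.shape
(11, 11)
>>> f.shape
(11,)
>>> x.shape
(7, 31)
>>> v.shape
(7, 31)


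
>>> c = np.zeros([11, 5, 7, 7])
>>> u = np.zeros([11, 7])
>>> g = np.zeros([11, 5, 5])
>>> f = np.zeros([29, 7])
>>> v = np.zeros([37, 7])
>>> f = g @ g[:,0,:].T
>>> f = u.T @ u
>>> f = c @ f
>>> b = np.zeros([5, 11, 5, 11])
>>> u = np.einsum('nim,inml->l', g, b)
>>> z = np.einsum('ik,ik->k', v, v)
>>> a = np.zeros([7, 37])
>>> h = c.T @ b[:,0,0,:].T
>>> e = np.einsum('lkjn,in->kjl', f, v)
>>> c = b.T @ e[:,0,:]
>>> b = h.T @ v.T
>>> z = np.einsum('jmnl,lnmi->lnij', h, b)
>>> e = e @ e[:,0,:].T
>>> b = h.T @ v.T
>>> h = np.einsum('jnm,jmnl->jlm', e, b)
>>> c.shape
(11, 5, 11, 11)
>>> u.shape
(11,)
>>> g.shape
(11, 5, 5)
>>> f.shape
(11, 5, 7, 7)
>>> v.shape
(37, 7)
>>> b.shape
(5, 5, 7, 37)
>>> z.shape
(5, 5, 37, 7)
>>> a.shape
(7, 37)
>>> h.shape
(5, 37, 5)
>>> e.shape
(5, 7, 5)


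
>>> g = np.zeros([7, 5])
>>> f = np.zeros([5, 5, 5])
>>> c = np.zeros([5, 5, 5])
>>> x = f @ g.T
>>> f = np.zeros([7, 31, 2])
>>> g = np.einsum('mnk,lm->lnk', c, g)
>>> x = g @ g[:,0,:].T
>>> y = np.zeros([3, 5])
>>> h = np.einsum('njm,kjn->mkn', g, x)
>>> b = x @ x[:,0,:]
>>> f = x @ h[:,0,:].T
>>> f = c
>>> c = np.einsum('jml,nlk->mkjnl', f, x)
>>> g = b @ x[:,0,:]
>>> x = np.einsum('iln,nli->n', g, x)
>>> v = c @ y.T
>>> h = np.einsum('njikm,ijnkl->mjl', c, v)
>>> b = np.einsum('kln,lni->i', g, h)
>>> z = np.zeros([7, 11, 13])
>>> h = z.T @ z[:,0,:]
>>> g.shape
(7, 5, 7)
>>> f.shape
(5, 5, 5)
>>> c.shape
(5, 7, 5, 7, 5)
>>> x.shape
(7,)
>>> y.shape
(3, 5)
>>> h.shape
(13, 11, 13)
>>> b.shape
(3,)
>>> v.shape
(5, 7, 5, 7, 3)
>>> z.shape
(7, 11, 13)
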